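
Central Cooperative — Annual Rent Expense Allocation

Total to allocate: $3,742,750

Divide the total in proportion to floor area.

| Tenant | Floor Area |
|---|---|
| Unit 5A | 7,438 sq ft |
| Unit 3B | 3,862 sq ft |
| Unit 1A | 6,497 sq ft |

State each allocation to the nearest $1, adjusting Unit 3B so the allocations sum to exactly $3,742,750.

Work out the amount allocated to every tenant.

Floor area total: 17,797.
Raw shares: Unit 5A 7,438/17,797 × $3,742,750 = 1,564,228.49; Unit 3B 3,862/17,797 × $3,742,750 = 812,187.48; Unit 1A 6,497/17,797 × $3,742,750 = 1,366,334.03.
At nearest $1: Unit 5A $1,564,228; Unit 3B $812,187; Unit 1A $1,366,334. Sum = $3,742,749.
Difference $3,742,750 − $3,742,749 = +$1 applied to Unit 3B: Unit 3B becomes $812,188.

Unit 5A: $1,564,228 | Unit 3B: $812,188 | Unit 1A: $1,366,334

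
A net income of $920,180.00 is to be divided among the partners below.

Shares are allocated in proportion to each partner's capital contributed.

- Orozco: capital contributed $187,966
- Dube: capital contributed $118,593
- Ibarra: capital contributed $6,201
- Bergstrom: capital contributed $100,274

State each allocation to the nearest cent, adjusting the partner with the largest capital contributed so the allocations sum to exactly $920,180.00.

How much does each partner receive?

Orozco: $418,761.05 · Dube: $264,208.05 · Ibarra: $13,814.93 · Bergstrom: $223,395.97

Total capital contributed = 187,966 + 118,593 + 6,201 + 100,274 = 413,034.
Pro-rata amounts: Orozco 418,761.0557; Dube 264,208.0476; Ibarra 13,814.9309; Bergstrom 223,395.9658.
After rounding (cent): Orozco $418,761.06; Dube $264,208.05; Ibarra $13,814.93; Bergstrom $223,395.97. Sum = $920,180.01.
Difference $920,180.00 − $920,180.01 = −$0.01 applied to largest capital contributed (Orozco): Orozco becomes $418,761.05.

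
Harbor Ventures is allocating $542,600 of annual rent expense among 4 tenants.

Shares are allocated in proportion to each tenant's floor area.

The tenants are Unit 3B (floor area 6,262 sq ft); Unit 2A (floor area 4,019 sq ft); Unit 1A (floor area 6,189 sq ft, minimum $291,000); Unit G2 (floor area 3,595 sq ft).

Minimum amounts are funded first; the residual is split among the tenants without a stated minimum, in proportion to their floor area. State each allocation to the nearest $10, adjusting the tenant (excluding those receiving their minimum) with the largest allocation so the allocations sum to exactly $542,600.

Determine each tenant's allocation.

Fund the minimums — Unit 1A $291,000. Remaining pool $251,600.
Remaining pool split over remaining floor area 13,876: Unit 3B 113,542.75 → $113,540; Unit 2A 72,872.61 → $72,870; Unit G2 65,184.64 → $65,180.
Rounding difference +$10 applied to Unit 3B → $113,550.

Unit 3B: $113,550; Unit 2A: $72,870; Unit 1A: $291,000; Unit G2: $65,180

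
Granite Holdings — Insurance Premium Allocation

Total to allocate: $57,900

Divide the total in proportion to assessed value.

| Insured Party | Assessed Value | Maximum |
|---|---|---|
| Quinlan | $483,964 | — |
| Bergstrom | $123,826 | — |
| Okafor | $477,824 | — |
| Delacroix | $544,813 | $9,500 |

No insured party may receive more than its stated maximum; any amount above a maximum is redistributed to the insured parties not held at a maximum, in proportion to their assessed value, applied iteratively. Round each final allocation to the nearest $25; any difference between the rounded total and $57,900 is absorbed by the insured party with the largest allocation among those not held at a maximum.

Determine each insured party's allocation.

Quinlan: $21,575 · Bergstrom: $5,525 · Okafor: $21,300 · Delacroix: $9,500

Combined assessed value = 1,630,427.
Proportional shares (ignoring caps): Quinlan 17,186.61; Bergstrom 4,397.33; Okafor 16,968.57; Delacroix 19,347.49.
Capped: Delacroix ($9,500); residual $48,400 reallocated over remaining assessed value 1,085,614.
Remaining shares: Quinlan 21,576.60 → $21,575; Bergstrom 5,520.54 → $5,525; Okafor 21,302.86 → $21,300.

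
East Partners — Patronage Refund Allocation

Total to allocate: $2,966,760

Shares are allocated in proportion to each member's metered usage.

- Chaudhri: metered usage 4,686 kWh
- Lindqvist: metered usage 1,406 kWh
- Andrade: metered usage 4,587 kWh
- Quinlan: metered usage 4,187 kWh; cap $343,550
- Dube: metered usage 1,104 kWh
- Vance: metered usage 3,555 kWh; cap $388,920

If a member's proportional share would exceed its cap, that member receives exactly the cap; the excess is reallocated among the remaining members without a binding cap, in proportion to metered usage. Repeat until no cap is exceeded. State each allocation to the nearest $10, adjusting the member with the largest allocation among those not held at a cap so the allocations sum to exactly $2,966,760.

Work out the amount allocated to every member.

Sum of metered usage: 19,525.
Unconstrained shares: Chaudhri 712,022.40; Lindqvist 213,637.11; Andrade 696,979.67; Quinlan 636,200.98; Dube 167,749.20; Vance 540,170.64.
Cap binds for Quinlan ($343,550), Vance ($388,920); residual $2,234,290 reallocated over remaining metered usage 11,783.
Redistributed shares: Chaudhri 888,558.34 → $888,560; Lindqvist 266,605.43 → $266,610; Andrade 869,785.98 → $869,790; Dube 209,340.25 → $209,340.
Rounding difference −$10 applied to Chaudhri → $888,550.

Chaudhri: $888,550; Lindqvist: $266,610; Andrade: $869,790; Quinlan: $343,550; Dube: $209,340; Vance: $388,920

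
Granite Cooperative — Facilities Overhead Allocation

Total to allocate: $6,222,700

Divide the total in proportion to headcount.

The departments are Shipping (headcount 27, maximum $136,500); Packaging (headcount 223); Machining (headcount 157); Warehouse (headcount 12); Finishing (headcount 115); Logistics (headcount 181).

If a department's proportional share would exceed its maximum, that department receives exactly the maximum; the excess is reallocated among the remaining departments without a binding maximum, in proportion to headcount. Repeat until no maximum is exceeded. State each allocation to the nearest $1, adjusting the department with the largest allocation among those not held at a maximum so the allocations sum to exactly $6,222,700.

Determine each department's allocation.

Sum of headcount: 715.
Proportional shares (ignoring caps): Shipping 234,983.08; Packaging 1,940,786.15; Machining 1,366,383.08; Warehouse 104,436.92; Finishing 1,000,853.85; Logistics 1,575,256.92.
Held at cap: Shipping ($136,500); balance $6,086,200 reallocated over remaining headcount 688.
Remaining shares: Packaging 1,972,707.27 → $1,972,707; Machining 1,388,856.69 → $1,388,857; Warehouse 106,154.65 → $106,155; Finishing 1,017,315.41 → $1,017,315; Logistics 1,601,165.99 → $1,601,166.

Shipping: $136,500 | Packaging: $1,972,707 | Machining: $1,388,857 | Warehouse: $106,155 | Finishing: $1,017,315 | Logistics: $1,601,166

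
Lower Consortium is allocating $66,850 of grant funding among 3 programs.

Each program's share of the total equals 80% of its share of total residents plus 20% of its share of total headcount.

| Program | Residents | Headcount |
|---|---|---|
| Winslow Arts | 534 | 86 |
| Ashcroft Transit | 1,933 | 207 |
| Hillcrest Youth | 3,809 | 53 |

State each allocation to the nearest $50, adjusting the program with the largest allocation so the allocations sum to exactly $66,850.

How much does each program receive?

Winslow Arts: $7,850; Ashcroft Transit: $24,450; Hillcrest Youth: $34,550

Totals — residents 6,276, headcount 346.
Blended shares (80% residents + 20% headcount): Winslow Arts 0.1178; Ashcroft Transit 0.3661; Hillcrest Youth 0.5162.
Raw shares: Winslow Arts 7,873.58; Ashcroft Transit 24,470.59; Hillcrest Youth 34,505.83.
Rounded to nearest $50: Winslow Arts $7,850; Ashcroft Transit $24,450; Hillcrest Youth $34,500. Sum = $66,800.
Difference $66,850 − $66,800 = +$50 applied to largest allocation (Hillcrest Youth): Hillcrest Youth becomes $34,550.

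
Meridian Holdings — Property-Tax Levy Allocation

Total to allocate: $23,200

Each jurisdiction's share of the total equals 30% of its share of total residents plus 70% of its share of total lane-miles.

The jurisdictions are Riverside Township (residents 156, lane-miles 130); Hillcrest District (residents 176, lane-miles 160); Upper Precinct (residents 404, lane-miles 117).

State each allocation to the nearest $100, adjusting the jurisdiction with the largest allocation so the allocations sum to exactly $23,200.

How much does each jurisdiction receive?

Riverside Township: $6,700 · Hillcrest District: $8,000 · Upper Precinct: $8,500

Totals — residents 736, lane-miles 407.
Blended shares (30% residents + 70% lane-miles): Riverside Township 0.2872; Hillcrest District 0.3469; Upper Precinct 0.3659.
Raw shares: Riverside Township 6,662.44; Hillcrest District 8,048.62; Upper Precinct 8,488.94.
After rounding ($100): Riverside Township $6,700; Hillcrest District $8,000; Upper Precinct $8,500. Sum = $23,200.
Rounded total matches; no reconciliation needed.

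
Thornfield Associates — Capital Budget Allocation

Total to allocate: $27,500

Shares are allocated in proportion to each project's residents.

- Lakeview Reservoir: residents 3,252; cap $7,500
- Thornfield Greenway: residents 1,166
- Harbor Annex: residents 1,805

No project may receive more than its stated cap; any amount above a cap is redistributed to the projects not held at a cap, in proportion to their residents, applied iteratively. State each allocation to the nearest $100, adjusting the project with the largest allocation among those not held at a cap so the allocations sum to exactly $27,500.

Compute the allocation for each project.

Lakeview Reservoir: $7,500 | Thornfield Greenway: $7,800 | Harbor Annex: $12,200

Combined residents = 6,223.
Pro-rata shares before constraints: Lakeview Reservoir 14,370.88; Thornfield Greenway 5,152.66; Harbor Annex 7,976.46.
Cap binds for Lakeview Reservoir ($7,500); remaining pool $20,000 reallocated over remaining residents 2,971.
Redistributed shares: Thornfield Greenway 7,849.21 → $7,800; Harbor Annex 12,150.79 → $12,200.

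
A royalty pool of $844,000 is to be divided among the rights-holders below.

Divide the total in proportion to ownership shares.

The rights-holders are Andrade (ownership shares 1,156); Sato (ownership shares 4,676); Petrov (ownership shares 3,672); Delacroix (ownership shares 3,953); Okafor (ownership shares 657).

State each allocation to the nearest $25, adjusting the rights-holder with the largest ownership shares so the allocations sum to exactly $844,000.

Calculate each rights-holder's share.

Ownership shares total: 1,156 + 4,676 + 3,672 + 3,953 + 657 = 14,114.
Unrounded shares: Andrade 69,127.39; Sato 279,619.10; Petrov 219,581.13; Delacroix 236,384.58; Okafor 39,287.80.
At nearest $25: Andrade $69,125; Sato $279,625; Petrov $219,575; Delacroix $236,375; Okafor $39,300. Sum = $844,000.
Sum already equals the total — no adjustment.

Andrade: $69,125; Sato: $279,625; Petrov: $219,575; Delacroix: $236,375; Okafor: $39,300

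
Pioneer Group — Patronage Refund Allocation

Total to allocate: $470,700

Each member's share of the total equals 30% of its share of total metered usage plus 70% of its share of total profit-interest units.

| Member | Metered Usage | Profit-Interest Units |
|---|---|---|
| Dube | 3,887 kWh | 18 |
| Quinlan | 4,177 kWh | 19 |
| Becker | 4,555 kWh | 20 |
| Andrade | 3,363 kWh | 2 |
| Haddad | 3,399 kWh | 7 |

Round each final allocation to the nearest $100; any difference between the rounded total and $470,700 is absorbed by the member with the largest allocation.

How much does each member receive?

Metered usage total 19,381; profit-interest units total 66.
Composite weights (30% metered usage + 70% profit-interest units): Dube 0.2511; Quinlan 0.2662; Becker 0.2826; Andrade 0.0733; Haddad 0.1269.
Unrounded shares: Dube 118,181.60; Quinlan 125,286.81; Becker 133,033.19; Andrade 34,487.37; Haddad 59,711.03.
After rounding ($100): Dube $118,200; Quinlan $125,300; Becker $133,000; Andrade $34,500; Haddad $59,700. Sum = $470,700.
Rounded total matches; no reconciliation needed.

Dube: $118,200 · Quinlan: $125,300 · Becker: $133,000 · Andrade: $34,500 · Haddad: $59,700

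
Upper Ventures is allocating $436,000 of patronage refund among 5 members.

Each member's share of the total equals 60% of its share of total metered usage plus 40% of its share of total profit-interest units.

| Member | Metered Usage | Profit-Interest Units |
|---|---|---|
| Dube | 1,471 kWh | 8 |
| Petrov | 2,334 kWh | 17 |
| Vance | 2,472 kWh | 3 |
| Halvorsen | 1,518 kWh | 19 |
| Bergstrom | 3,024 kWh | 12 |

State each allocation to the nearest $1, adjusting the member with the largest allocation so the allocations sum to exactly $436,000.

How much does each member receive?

Totals — metered usage 10,819, profit-interest units 59.
Composite weights (60% metered usage + 40% profit-interest units): Dube 0.1358; Petrov 0.2447; Vance 0.1574; Halvorsen 0.2130; Bergstrom 0.2491.
Proportional shares: Dube 59,215.77; Petrov 106,686.23; Vance 68,639.98; Halvorsen 92,867.47; Bergstrom 108,590.55.
At nearest $1: Dube $59,216; Petrov $106,686; Vance $68,640; Halvorsen $92,867; Bergstrom $108,591. Sum = $436,000.
Rounded total matches; no reconciliation needed.

Dube: $59,216 · Petrov: $106,686 · Vance: $68,640 · Halvorsen: $92,867 · Bergstrom: $108,591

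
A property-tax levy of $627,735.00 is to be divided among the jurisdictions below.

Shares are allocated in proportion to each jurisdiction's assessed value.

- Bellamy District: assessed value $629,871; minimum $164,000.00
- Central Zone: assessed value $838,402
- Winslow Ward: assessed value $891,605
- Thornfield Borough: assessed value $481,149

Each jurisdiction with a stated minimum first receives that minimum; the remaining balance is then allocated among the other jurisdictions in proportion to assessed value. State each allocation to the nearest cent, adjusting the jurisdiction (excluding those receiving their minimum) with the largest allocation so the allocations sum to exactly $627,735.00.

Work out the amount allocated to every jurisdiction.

Bellamy District: $164,000.00; Central Zone: $175,833.98; Winslow Ward: $186,991.98; Thornfield Borough: $100,909.04

Minimums first: Bellamy District $164,000.00. Remaining pool $463,735.00.
Remaining pool split over remaining assessed value 2,211,156: Central Zone 175,833.9762 → $175,833.98; Winslow Ward 186,991.9828 → $186,991.98; Thornfield Borough 100,909.0410 → $100,909.04.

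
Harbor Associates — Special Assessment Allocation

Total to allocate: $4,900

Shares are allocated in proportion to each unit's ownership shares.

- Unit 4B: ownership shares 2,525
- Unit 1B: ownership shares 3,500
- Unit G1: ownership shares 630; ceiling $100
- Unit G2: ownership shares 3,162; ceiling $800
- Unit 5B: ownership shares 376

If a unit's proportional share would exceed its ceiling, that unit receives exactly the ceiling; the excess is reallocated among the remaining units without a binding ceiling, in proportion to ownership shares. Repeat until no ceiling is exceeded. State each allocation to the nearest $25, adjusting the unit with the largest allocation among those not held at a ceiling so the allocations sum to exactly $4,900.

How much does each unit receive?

Unit 4B: $1,575; Unit 1B: $2,200; Unit G1: $100; Unit G2: $800; Unit 5B: $225

Combined ownership shares = 10,193.
Unconstrained shares: Unit 4B 1,213.82; Unit 1B 1,682.53; Unit G1 302.85; Unit G2 1,520.04; Unit 5B 180.75.
Held at cap: Unit G1 ($100), Unit G2 ($800); remaining pool $4,000 reallocated over remaining ownership shares 6,401.
Shares after redistribution: Unit 4B 1,577.88 → $1,575; Unit 1B 2,187.16 → $2,175; Unit 5B 234.96 → $225.
Rounding difference +$25 applied to Unit 1B → $2,200.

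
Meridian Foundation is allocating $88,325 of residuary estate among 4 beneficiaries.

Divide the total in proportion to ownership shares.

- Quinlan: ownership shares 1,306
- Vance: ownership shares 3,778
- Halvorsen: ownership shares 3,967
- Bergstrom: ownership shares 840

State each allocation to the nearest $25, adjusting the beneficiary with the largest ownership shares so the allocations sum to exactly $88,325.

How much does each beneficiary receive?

Ownership shares total: 1,306 + 3,778 + 3,967 + 840 = 9,891.
Pro-rata amounts: Quinlan 11,662.36; Vance 33,736.92; Halvorsen 35,424.66; Bergstrom 7,501.06.
After rounding ($25): Quinlan $11,650; Vance $33,725; Halvorsen $35,425; Bergstrom $7,500. Sum = $88,300.
Difference $88,325 − $88,300 = +$25 applied to largest ownership shares (Halvorsen): Halvorsen becomes $35,450.

Quinlan: $11,650 · Vance: $33,725 · Halvorsen: $35,450 · Bergstrom: $7,500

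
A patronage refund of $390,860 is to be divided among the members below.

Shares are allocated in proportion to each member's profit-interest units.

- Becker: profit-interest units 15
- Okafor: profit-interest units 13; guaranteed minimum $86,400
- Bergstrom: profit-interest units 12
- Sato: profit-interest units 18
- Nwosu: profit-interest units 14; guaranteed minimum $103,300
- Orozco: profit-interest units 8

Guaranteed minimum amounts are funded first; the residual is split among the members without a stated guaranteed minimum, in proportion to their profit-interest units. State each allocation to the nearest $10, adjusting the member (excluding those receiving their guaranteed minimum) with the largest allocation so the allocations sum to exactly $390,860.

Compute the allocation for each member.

Becker: $56,930 · Okafor: $86,400 · Bergstrom: $45,550 · Sato: $68,320 · Nwosu: $103,300 · Orozco: $30,360

Fund the minimums — Okafor $86,400; Nwosu $103,300. Remaining pool $201,160.
Remaining pool split over remaining profit-interest units 53: Becker 56,932.08 → $56,930; Bergstrom 45,545.66 → $45,550; Sato 68,318.49 → $68,320; Orozco 30,363.77 → $30,360.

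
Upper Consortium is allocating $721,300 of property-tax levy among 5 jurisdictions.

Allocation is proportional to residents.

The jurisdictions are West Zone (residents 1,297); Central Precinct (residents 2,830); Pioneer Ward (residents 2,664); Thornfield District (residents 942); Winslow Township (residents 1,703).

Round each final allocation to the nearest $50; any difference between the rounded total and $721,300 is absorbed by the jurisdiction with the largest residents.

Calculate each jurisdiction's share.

Residents total: 9,436.
Proportional shares: West Zone 1,297/9,436 × $721,300 = 99,144.35; Central Precinct 2,830/9,436 × $721,300 = 216,328.85; Pioneer Ward 2,664/9,436 × $721,300 = 203,639.59; Thornfield District 942/9,436 × $721,300 = 72,007.69; Winslow Township 1,703/9,436 × $721,300 = 130,179.51.
After rounding ($50): West Zone $99,150; Central Precinct $216,350; Pioneer Ward $203,650; Thornfield District $72,000; Winslow Township $130,200. Sum = $721,350.
Difference $721,300 − $721,350 = −$50 applied to largest residents (Central Precinct): Central Precinct becomes $216,300.

West Zone: $99,150 | Central Precinct: $216,300 | Pioneer Ward: $203,650 | Thornfield District: $72,000 | Winslow Township: $130,200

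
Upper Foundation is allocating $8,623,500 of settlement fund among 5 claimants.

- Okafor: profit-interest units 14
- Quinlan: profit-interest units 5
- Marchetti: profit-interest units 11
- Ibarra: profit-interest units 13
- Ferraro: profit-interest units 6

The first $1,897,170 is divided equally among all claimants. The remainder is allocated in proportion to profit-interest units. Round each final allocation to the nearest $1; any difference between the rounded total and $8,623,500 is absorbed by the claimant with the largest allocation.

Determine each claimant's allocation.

Equal tier: $1,897,170 ÷ 5 = $379,434 apiece.
Remainder $6,726,330 by profit-interest units (total 49): Okafor 1,921,808.57 → $1,921,809; Quinlan 686,360.20 → $686,360; Marchetti 1,509,992.45 → $1,509,992; Ibarra 1,784,536.53 → $1,784,537; Ferraro 823,632.24 → $823,632.
Totals: Okafor $379,434 + $1,921,809 = $2,301,243; Quinlan $379,434 + $686,360 = $1,065,794; Marchetti $379,434 + $1,509,992 = $1,889,426; Ibarra $379,434 + $1,784,537 = $2,163,971; Ferraro $379,434 + $823,632 = $1,203,066.

Okafor: $2,301,243 | Quinlan: $1,065,794 | Marchetti: $1,889,426 | Ibarra: $2,163,971 | Ferraro: $1,203,066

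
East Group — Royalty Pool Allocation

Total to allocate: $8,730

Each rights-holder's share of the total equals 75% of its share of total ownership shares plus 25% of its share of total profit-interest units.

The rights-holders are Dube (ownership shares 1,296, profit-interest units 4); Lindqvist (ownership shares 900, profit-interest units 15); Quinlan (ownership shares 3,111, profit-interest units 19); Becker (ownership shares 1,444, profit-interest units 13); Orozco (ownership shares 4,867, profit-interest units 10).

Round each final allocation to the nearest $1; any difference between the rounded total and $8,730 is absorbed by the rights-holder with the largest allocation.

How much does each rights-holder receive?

Totals — ownership shares 11,618, profit-interest units 61.
Composite weights (75% ownership shares + 25% profit-interest units): Dube 0.1001; Lindqvist 0.1196; Quinlan 0.2787; Becker 0.1465; Orozco 0.3552.
Unrounded shares: Dube 873.495; Lindqvist 1,043.89; Quinlan 2,433.05; Becker 1,278.91; Orozco 3,100.66.
At nearest $1: Dube $873; Lindqvist $1,044; Quinlan $2,433; Becker $1,279; Orozco $3,101. Sum = $8,730.
Rounded total matches; no reconciliation needed.

Dube: $873; Lindqvist: $1,044; Quinlan: $2,433; Becker: $1,279; Orozco: $3,101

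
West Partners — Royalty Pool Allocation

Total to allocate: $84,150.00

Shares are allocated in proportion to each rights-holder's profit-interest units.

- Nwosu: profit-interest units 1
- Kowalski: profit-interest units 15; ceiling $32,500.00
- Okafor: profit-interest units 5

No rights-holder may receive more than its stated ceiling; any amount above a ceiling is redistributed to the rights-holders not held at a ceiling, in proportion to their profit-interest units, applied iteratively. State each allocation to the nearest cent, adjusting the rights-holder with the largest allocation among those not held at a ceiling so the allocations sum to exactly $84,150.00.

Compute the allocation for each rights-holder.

Nwosu: $8,608.33 · Kowalski: $32,500.00 · Okafor: $43,041.67

Sum of profit-interest units: 21.
Proportional shares (ignoring caps): Nwosu 4,007.1429; Kowalski 60,107.1429; Okafor 20,035.7143.
Cap binds for Kowalski ($32,500.00); remaining pool $51,650.00 reallocated over remaining profit-interest units 6.
Redistributed shares: Nwosu 8,608.3333 → $8,608.33; Okafor 43,041.6667 → $43,041.67.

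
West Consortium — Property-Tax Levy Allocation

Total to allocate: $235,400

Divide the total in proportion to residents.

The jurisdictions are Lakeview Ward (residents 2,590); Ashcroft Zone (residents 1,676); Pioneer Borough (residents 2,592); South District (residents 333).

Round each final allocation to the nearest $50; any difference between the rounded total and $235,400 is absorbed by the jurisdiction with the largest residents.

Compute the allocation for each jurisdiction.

Lakeview Ward: $84,800 | Ashcroft Zone: $54,850 | Pioneer Borough: $84,850 | South District: $10,900

Total residents = 2,590 + 1,676 + 2,592 + 333 = 7,191.
Unrounded shares: Lakeview Ward 84,784.59; Ashcroft Zone 54,864.47; Pioneer Borough 84,850.06; South District 10,900.88.
After rounding ($50): Lakeview Ward $84,800; Ashcroft Zone $54,850; Pioneer Borough $84,850; South District $10,900. Sum = $235,400.
No rounding difference to absorb.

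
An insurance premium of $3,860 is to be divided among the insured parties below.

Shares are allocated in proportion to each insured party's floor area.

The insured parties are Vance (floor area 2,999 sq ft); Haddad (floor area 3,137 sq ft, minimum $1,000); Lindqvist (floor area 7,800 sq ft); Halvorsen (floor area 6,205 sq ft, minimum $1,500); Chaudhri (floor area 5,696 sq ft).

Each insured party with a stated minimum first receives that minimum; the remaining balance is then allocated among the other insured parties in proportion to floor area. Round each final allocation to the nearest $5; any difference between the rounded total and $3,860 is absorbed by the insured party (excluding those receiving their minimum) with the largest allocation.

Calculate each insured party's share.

Vance: $245 | Haddad: $1,000 | Lindqvist: $645 | Halvorsen: $1,500 | Chaudhri: $470

Guaranteed amounts: Haddad $1,000; Halvorsen $1,500. Balance $1,360.
Balance split over remaining floor area 16,495: Vance 247.27 → $245; Lindqvist 643.10 → $645; Chaudhri 469.63 → $470.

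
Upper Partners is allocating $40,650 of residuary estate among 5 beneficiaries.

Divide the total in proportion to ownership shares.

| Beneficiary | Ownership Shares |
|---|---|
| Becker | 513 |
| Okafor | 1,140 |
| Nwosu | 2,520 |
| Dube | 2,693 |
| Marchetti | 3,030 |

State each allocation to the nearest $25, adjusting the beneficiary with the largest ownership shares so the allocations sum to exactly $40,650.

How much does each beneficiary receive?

Combined ownership shares = 9,896.
Proportional shares: Becker 513/9,896 × $40,650 = 2,107.26; Okafor 1,140/9,896 × $40,650 = 4,682.80; Nwosu 2,520/9,896 × $40,650 = 10,351.46; Dube 2,693/9,896 × $40,650 = 11,062.09; Marchetti 3,030/9,896 × $40,650 = 12,446.39.
After rounding ($25): Becker $2,100; Okafor $4,675; Nwosu $10,350; Dube $11,050; Marchetti $12,450. Sum = $40,625.
Difference $40,650 − $40,625 = +$25 applied to largest ownership shares (Marchetti): Marchetti becomes $12,475.

Becker: $2,100 | Okafor: $4,675 | Nwosu: $10,350 | Dube: $11,050 | Marchetti: $12,475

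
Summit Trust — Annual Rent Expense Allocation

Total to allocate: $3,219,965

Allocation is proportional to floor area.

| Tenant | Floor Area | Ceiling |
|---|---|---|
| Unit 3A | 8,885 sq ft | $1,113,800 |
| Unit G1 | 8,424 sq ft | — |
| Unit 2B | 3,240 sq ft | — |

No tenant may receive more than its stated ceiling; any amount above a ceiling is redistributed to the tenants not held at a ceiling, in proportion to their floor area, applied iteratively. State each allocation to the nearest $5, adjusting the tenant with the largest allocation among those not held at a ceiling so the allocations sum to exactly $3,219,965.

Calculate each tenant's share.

Combined floor area = 20,549.
Proportional shares (ignoring caps): Unit 3A 1,392,252.13; Unit G1 1,320,014.85; Unit 2B 507,698.02.
Held at cap: Unit 3A ($1,113,800); remaining pool $2,106,165 reallocated over remaining floor area 11,664.
Remaining shares: Unit G1 1,521,119.17 → $1,521,120; Unit 2B 585,045.83 → $585,045.

Unit 3A: $1,113,800; Unit G1: $1,521,120; Unit 2B: $585,045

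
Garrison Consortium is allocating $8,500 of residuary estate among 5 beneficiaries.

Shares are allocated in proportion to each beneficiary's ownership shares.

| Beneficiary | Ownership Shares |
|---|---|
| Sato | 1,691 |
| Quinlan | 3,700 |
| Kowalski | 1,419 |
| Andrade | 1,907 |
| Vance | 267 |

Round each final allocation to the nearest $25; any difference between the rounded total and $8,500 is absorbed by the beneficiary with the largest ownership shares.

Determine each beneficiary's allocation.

Sato: $1,600 · Quinlan: $3,500 · Kowalski: $1,350 · Andrade: $1,800 · Vance: $250

Sum of ownership shares: 1,691 + 3,700 + 1,419 + 1,907 + 267 = 8,984.
Raw shares: Sato 1,599.90; Quinlan 3,500.67; Kowalski 1,342.55; Andrade 1,804.26; Vance 252.62.
Rounded to nearest $25: Sato $1,600; Quinlan $3,500; Kowalski $1,350; Andrade $1,800; Vance $250. Sum = $8,500.
Rounded total matches; no reconciliation needed.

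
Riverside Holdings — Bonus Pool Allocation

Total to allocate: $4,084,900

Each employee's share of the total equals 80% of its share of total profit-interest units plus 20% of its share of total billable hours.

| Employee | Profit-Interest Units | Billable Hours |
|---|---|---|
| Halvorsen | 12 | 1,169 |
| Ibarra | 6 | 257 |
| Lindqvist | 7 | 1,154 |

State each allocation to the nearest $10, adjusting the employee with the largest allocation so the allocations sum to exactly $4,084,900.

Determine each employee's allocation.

Totals — profit-interest units 25, billable hours 2,580.
Combined weights (80% profit-interest units + 20% billable hours): Halvorsen 0.4746; Ibarra 0.2119; Lindqvist 0.3135.
Unrounded shares: Halvorsen 1,938,775.87; Ibarra 865,682.14; Lindqvist 1,280,441.99.
After rounding ($10): Halvorsen $1,938,780; Ibarra $865,680; Lindqvist $1,280,440. Sum = $4,084,900.
Rounded total matches; no reconciliation needed.

Halvorsen: $1,938,780 · Ibarra: $865,680 · Lindqvist: $1,280,440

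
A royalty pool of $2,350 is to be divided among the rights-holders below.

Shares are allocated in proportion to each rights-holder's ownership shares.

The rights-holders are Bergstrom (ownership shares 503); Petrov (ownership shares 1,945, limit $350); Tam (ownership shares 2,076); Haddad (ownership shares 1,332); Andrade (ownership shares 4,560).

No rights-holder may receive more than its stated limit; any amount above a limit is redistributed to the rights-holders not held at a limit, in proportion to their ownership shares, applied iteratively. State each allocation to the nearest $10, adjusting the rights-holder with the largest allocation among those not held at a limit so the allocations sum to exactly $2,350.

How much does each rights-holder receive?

Bergstrom: $120; Petrov: $350; Tam: $490; Haddad: $310; Andrade: $1,080

Sum of ownership shares: 10,416.
Pro-rata shares before constraints: Bergstrom 113.48; Petrov 438.82; Tam 468.38; Haddad 300.52; Andrade 1,028.80.
Capped: Petrov ($350); remaining pool $2,000 reallocated over remaining ownership shares 8,471.
Redistributed shares: Bergstrom 118.76 → $120; Tam 490.14 → $490; Haddad 314.48 → $310; Andrade 1,076.61 → $1,080.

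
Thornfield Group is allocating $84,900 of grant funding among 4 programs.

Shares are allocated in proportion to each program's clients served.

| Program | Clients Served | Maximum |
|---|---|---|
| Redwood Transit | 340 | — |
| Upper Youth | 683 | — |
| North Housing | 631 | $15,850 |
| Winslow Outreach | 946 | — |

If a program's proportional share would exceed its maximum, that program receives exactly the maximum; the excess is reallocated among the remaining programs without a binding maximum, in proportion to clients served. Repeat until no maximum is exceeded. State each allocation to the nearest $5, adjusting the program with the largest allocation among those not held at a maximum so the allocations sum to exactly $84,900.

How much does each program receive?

Clients served total: 2,600.
Proportional shares (ignoring caps): Redwood Transit 11,102.31; Upper Youth 22,302.58; North Housing 20,604.58; Winslow Outreach 30,890.54.
Cap binds for North Housing ($15,850); residual $69,050 reallocated over remaining clients served 1,969.
Redistributed shares: Redwood Transit 11,923.31 → $11,925; Upper Youth 23,951.83 → $23,950; Winslow Outreach 33,174.86 → $33,175.

Redwood Transit: $11,925 | Upper Youth: $23,950 | North Housing: $15,850 | Winslow Outreach: $33,175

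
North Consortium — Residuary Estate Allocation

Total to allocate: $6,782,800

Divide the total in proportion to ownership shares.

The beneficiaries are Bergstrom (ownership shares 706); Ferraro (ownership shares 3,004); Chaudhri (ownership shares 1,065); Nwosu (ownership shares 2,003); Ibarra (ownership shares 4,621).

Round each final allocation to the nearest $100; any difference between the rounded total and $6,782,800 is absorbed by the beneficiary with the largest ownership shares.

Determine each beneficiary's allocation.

Combined ownership shares = 706 + 3,004 + 1,065 + 2,003 + 4,621 = 11,399.
Proportional shares: Bergstrom 420,094.46; Ferraro 1,787,484.10; Chaudhri 633,711.90; Nwosu 1,191,854.41; Ibarra 2,749,655.13.
After rounding ($100): Bergstrom $420,100; Ferraro $1,787,500; Chaudhri $633,700; Nwosu $1,191,900; Ibarra $2,749,700. Sum = $6,782,900.
Difference $6,782,800 − $6,782,900 = −$100 applied to largest ownership shares (Ibarra): Ibarra becomes $2,749,600.

Bergstrom: $420,100 · Ferraro: $1,787,500 · Chaudhri: $633,700 · Nwosu: $1,191,900 · Ibarra: $2,749,600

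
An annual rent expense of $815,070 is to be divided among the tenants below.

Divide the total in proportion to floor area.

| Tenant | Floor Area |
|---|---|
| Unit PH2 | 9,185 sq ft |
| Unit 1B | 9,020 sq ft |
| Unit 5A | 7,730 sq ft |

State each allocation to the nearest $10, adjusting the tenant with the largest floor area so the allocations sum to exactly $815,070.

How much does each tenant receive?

Floor area total: 9,185 + 9,020 + 7,730 = 25,935.
Raw shares: Unit PH2 288,660.80; Unit 1B 283,475.28; Unit 5A 242,933.92.
After rounding ($10): Unit PH2 $288,660; Unit 1B $283,480; Unit 5A $242,930. Sum = $815,070.
No rounding difference to absorb.

Unit PH2: $288,660 · Unit 1B: $283,480 · Unit 5A: $242,930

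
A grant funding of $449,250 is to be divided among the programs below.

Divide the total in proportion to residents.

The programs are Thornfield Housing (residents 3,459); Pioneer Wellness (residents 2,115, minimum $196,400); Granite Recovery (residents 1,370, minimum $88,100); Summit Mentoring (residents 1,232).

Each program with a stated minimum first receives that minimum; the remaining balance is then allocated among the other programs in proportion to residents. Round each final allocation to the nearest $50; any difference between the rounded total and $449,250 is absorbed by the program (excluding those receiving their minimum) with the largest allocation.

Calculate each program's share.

Fund the minimums — Pioneer Wellness $196,400; Granite Recovery $88,100. Residual $164,750.
Residual split over remaining residents 4,691: Thornfield Housing 121,481.61 → $121,500; Summit Mentoring 43,268.39 → $43,250.

Thornfield Housing: $121,500 | Pioneer Wellness: $196,400 | Granite Recovery: $88,100 | Summit Mentoring: $43,250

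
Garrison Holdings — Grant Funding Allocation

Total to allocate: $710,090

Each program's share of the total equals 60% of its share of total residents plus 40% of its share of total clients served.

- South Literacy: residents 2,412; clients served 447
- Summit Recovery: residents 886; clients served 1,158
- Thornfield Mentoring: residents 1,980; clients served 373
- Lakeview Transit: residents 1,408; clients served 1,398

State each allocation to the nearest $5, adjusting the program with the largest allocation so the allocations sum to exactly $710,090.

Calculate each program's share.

South Literacy: $191,310 · Summit Recovery: $153,885 · Thornfield Mentoring: $157,555 · Lakeview Transit: $207,340

Totals — residents 6,686, clients served 3,376.
Combined weights (60% residents + 40% clients served): South Literacy 0.2694; Summit Recovery 0.2167; Thornfield Mentoring 0.2219; Lakeview Transit 0.2920.
Unrounded shares: South Literacy 191,308.45; Summit Recovery 153,885.89; Thornfield Mentoring 157,554.08; Lakeview Transit 207,341.58.
After rounding ($5): South Literacy $191,310; Summit Recovery $153,885; Thornfield Mentoring $157,555; Lakeview Transit $207,340. Sum = $710,090.
No rounding difference to absorb.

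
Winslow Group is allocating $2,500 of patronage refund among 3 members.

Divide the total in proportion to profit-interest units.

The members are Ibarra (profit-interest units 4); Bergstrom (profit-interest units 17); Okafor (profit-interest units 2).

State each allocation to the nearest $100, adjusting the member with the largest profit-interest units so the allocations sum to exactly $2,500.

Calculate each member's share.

Sum of profit-interest units: 23.
Proportional shares: Ibarra 4/23 × $2,500 = 434.78; Bergstrom 17/23 × $2,500 = 1,847.83; Okafor 2/23 × $2,500 = 217.39.
At nearest $100: Ibarra $400; Bergstrom $1,800; Okafor $200. Sum = $2,400.
Difference $2,500 − $2,400 = +$100 applied to largest profit-interest units (Bergstrom): Bergstrom becomes $1,900.

Ibarra: $400 | Bergstrom: $1,900 | Okafor: $200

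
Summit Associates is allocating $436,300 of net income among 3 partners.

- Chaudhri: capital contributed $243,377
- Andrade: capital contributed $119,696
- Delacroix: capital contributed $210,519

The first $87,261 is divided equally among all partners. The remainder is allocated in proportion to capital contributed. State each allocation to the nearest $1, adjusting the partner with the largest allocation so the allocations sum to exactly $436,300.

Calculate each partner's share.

First tranche $87,261 split equally: $29,087 each.
Remainder $349,039 by capital contributed (total 573,592): Chaudhri 148,098.41 → $148,098; Andrade 72,836.74 → $72,837; Delacroix 128,103.85 → $128,104.
Totals: Chaudhri $29,087 + $148,098 = $177,185; Andrade $29,087 + $72,837 = $101,924; Delacroix $29,087 + $128,104 = $157,191.

Chaudhri: $177,185 | Andrade: $101,924 | Delacroix: $157,191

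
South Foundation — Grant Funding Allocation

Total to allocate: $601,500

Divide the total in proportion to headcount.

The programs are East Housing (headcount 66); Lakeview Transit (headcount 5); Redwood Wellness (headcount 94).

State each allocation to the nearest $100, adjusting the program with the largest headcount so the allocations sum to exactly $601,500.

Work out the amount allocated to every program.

Combined headcount = 66 + 5 + 94 = 165.
Raw shares: East Housing 240,600.00; Lakeview Transit 18,227.27; Redwood Wellness 342,672.73.
After rounding ($100): East Housing $240,600; Lakeview Transit $18,200; Redwood Wellness $342,700. Sum = $601,500.
No rounding difference to absorb.

East Housing: $240,600 · Lakeview Transit: $18,200 · Redwood Wellness: $342,700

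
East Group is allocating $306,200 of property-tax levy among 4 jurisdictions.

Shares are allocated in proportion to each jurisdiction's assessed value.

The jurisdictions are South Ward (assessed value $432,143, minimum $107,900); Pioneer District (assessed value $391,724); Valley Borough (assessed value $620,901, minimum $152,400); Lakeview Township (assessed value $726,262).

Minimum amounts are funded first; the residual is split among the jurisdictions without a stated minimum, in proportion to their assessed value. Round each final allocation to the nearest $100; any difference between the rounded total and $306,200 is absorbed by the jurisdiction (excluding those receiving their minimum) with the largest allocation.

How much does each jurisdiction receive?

South Ward: $107,900 · Pioneer District: $16,100 · Valley Borough: $152,400 · Lakeview Township: $29,800

Guaranteed amounts: South Ward $107,900; Valley Borough $152,400. Balance $45,900.
Balance split over remaining assessed value 1,117,986: Pioneer District 16,082.61 → $16,100; Lakeview Township 29,817.39 → $29,800.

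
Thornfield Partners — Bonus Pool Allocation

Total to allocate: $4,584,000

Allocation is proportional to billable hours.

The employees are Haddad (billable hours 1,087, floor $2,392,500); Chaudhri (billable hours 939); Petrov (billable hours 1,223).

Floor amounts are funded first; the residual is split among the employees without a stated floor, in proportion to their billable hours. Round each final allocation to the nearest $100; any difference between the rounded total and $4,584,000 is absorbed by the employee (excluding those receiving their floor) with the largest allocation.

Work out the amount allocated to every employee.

Guaranteed amounts: Haddad $2,392,500. Balance $2,191,500.
Balance split over remaining billable hours 2,162: Chaudhri 951,812.44 → $951,800; Petrov 1,239,687.56 → $1,239,700.

Haddad: $2,392,500; Chaudhri: $951,800; Petrov: $1,239,700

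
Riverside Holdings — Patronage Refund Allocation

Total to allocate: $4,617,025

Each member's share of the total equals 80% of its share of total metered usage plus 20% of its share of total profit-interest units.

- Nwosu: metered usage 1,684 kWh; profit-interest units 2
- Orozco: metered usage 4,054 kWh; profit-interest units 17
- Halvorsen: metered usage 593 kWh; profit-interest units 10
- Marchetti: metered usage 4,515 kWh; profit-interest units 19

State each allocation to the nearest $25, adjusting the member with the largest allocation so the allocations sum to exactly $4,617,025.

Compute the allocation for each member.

Nwosu: $611,975 | Orozco: $1,707,625 | Halvorsen: $394,325 | Marchetti: $1,903,100

Totals — metered usage 10,846, profit-interest units 48.
Blended shares (80% metered usage + 20% profit-interest units): Nwosu 0.1325; Orozco 0.3699; Halvorsen 0.0854; Marchetti 0.4122.
Raw shares: Nwosu 611,963.69; Orozco 1,707,634.47; Halvorsen 394,323.00; Marchetti 1,903,103.85.
After rounding ($25): Nwosu $611,975; Orozco $1,707,625; Halvorsen $394,325; Marchetti $1,903,100. Sum = $4,617,025.
Sum already equals the total — no adjustment.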